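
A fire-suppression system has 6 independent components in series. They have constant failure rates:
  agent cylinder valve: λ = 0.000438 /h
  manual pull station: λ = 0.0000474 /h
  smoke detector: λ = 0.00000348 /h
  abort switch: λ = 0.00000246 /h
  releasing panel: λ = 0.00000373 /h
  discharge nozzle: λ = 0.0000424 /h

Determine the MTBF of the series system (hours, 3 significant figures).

1860

Series of exponential components: λ_sys = Σ λ_i
λ_sys = 0.000438 + 0.0000474 + 0.00000348 + 0.00000246 + 0.00000373 + 0.0000424 = 5.3747e-04 /h
MTBF = 1 / λ_sys = 1860 h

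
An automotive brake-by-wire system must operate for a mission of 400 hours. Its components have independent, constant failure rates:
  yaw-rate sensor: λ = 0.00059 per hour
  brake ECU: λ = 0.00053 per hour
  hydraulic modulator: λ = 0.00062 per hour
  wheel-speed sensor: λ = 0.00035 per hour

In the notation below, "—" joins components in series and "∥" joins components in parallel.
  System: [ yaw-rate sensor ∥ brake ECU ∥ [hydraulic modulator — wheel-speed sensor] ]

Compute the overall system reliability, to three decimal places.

R(yaw-rate sensor) = exp(−0.00059 × 400) = 0.78978
R(brake ECU) = exp(−0.00053 × 400) = 0.80896
R(hydraulic modulator) = exp(−0.00062 × 400) = 0.78036
R(wheel-speed sensor) = exp(−0.00035 × 400) = 0.86936
Series (hydraulic modulator and wheel-speed sensor): 0.78036 × 0.86936 = 0.67841
Parallel (yaw-rate sensor, brake ECU, and [0.67841]): 1 − (1 − 0.78978)(1 − 0.80896)(1 − 0.67841) = 0.987

0.987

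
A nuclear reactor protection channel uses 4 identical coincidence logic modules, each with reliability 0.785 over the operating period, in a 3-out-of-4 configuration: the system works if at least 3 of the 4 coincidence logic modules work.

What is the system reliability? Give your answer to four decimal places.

0.7957

R = Σ_{i=3}^{4} C(4,i) p^i (1−p)^{4−i} with p = 0.785
C(4,3)·0.785^3·0.215^1 = 0.416013
C(4,4)·0.785^4·0.215^0 = 0.379733
Sum = 0.7957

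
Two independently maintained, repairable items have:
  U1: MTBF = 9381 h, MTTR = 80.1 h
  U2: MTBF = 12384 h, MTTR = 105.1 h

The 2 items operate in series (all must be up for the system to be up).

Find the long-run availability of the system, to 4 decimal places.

A(U1) = MTBF/(MTBF+MTTR) = 9381/(9381+80.1) = 0.991534
A(U2) = MTBF/(MTBF+MTTR) = 12384/(12384+105.1) = 0.991585
Series availability: 0.991534 × 0.991585 = 0.9832

0.9832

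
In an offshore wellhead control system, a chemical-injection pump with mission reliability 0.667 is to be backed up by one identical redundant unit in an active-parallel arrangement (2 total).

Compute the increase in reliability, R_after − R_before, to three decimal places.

0.222

R_before = 0.667
R_after = 1 − (1 − 0.667)^2 = 0.889
ΔR = 0.889 − 0.667 = 0.222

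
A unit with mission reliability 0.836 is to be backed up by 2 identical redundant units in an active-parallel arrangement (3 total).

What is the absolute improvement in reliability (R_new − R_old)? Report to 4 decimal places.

0.1596

R_before = 0.836
R_after = 1 − (1 − 0.836)^3 = 0.9956
ΔR = 0.9956 − 0.836 = 0.1596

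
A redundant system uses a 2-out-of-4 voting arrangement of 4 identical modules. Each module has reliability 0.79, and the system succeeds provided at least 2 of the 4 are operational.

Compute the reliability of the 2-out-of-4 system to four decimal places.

R = Σ_{i=2}^{4} C(4,i) p^i (1−p)^{4−i} with p = 0.79
C(4,2)·0.79^2·0.21^2 = 0.165137
C(4,3)·0.79^3·0.21^1 = 0.414153
C(4,4)·0.79^4·0.21^0 = 0.389501
Sum = 0.9688

0.9688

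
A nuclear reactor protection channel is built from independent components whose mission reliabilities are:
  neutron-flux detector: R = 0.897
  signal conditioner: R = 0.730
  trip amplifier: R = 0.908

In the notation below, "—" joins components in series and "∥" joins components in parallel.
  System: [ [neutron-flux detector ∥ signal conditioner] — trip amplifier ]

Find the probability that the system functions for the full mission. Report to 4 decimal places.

Parallel (neutron-flux detector and signal conditioner): 1 − (1 − 0.897000)(1 − 0.730000) = 0.972190
Series ([0.972190] and trip amplifier): 0.972190 × 0.908000 = 0.8827

0.8827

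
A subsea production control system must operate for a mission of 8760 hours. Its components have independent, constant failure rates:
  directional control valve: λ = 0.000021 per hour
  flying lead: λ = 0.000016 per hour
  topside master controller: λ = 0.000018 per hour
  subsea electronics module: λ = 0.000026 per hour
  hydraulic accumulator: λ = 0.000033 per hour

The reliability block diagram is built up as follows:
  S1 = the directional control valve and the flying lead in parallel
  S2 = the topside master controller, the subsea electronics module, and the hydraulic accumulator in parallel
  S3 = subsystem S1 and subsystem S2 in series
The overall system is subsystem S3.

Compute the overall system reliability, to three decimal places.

0.971

R(directional control valve) = exp(−0.000021 × 8760) = 0.83197
R(flying lead) = exp(−0.000016 × 8760) = 0.86922
R(topside master controller) = exp(−0.000018 × 8760) = 0.85412
R(subsea electronics module) = exp(−0.000026 × 8760) = 0.79632
R(hydraulic accumulator) = exp(−0.000033 × 8760) = 0.74895
Parallel (directional control valve and flying lead): 1 − (1 − 0.83197)(1 − 0.86922) = 0.97803
Parallel (topside master controller, subsea electronics module, and hydraulic accumulator): 1 − (1 − 0.85412)(1 − 0.79632)(1 − 0.74895) = 0.99254
Series ([0.97803] and [0.99254]): 0.97803 × 0.99254 = 0.971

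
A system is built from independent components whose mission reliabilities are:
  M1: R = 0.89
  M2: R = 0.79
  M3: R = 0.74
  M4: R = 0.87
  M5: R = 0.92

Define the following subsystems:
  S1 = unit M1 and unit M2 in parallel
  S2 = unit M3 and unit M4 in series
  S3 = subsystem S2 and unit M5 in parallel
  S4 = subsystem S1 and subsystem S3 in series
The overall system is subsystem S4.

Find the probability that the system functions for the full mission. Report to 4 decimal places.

Parallel (M1 and M2): 1 − (1 − 0.890000)(1 − 0.790000) = 0.976900
Series (M3 and M4): 0.740000 × 0.870000 = 0.643800
Parallel ([0.643800] and M5): 1 − (1 − 0.643800)(1 − 0.920000) = 0.971504
Series ([0.976900] and [0.971504]): 0.976900 × 0.971504 = 0.9491

0.9491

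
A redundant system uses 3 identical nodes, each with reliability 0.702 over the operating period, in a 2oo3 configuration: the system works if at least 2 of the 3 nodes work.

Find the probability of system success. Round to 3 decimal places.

0.787

R = Σ_{i=2}^{3} C(3,i) p^i (1−p)^{3−i} with p = 0.702
C(3,2)·0.702^2·0.298^1 = 0.44057
C(3,3)·0.702^3·0.298^0 = 0.34595
Sum = 0.787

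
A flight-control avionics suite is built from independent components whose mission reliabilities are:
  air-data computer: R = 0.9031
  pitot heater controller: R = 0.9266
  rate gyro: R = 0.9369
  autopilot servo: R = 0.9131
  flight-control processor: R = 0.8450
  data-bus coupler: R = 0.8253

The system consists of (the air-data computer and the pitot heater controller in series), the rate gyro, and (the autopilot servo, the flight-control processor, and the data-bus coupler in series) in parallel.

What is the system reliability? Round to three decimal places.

Series (air-data computer and pitot heater controller): 0.90310 × 0.92660 = 0.83681
Series (autopilot servo, flight-control processor, and data-bus coupler): 0.91310 × 0.84500 × 0.82530 = 0.63678
Parallel ([0.83681], rate gyro, and [0.63678]): 1 − (1 − 0.83681)(1 − 0.93690)(1 − 0.63678) = 0.996

0.996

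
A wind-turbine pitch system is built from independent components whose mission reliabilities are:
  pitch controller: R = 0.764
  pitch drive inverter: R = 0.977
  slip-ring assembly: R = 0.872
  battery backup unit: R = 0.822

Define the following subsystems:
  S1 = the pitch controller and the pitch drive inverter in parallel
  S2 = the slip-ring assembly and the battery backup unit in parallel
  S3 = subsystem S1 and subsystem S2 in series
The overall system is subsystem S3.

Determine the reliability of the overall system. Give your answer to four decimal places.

0.9719

Parallel (pitch controller and pitch drive inverter): 1 − (1 − 0.764000)(1 − 0.977000) = 0.994572
Parallel (slip-ring assembly and battery backup unit): 1 − (1 − 0.872000)(1 − 0.822000) = 0.977216
Series ([0.994572] and [0.977216]): 0.994572 × 0.977216 = 0.9719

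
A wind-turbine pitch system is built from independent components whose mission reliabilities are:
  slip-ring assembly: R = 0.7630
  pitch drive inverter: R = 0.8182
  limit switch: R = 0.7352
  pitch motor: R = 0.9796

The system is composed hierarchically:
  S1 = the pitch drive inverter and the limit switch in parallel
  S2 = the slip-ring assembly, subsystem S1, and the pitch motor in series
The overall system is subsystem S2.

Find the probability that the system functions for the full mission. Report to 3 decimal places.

Parallel (pitch drive inverter and limit switch): 1 − (1 − 0.81820)(1 − 0.73520) = 0.95186
Series (slip-ring assembly, [0.95186], and pitch motor): 0.76300 × 0.95186 × 0.97960 = 0.711

0.711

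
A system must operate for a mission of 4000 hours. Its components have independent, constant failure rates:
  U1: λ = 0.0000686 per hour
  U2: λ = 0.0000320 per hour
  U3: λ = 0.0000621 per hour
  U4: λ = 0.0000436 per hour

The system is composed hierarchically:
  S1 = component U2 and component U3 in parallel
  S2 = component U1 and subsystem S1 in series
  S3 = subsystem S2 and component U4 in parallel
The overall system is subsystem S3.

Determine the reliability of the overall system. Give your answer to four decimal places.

0.9584

R(U1) = exp(−0.0000686 × 4000) = 0.760028
R(U2) = exp(−0.0000320 × 4000) = 0.879853
R(U3) = exp(−0.0000621 × 4000) = 0.780048
R(U4) = exp(−0.0000436 × 4000) = 0.839961
Parallel (U2 and U3): 1 − (1 − 0.879853)(1 − 0.780048) = 0.973573
Series (U1 and [0.973573]): 0.760028 × 0.973573 = 0.739943
Parallel ([0.739943] and U4): 1 − (1 − 0.739943)(1 − 0.839961) = 0.9584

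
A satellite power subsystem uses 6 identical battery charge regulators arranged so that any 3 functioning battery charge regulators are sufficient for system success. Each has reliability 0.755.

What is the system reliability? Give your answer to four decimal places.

R = Σ_{i=3}^{6} C(6,i) p^i (1−p)^{6−i} with p = 0.755
C(6,3)·0.755^3·0.245^3 = 0.126581
C(6,4)·0.755^4·0.245^2 = 0.292557
C(6,5)·0.755^5·0.245^1 = 0.360622
C(6,6)·0.755^6·0.245^0 = 0.185217
Sum = 0.9650

0.9650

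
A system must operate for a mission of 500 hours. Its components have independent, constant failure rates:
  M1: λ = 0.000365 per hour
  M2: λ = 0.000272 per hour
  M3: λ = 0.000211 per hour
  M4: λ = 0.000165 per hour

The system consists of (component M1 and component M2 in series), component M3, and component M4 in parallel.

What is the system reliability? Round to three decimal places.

0.998

R(M1) = exp(−0.000365 × 500) = 0.83318
R(M2) = exp(−0.000272 × 500) = 0.87284
R(M3) = exp(−0.000211 × 500) = 0.89987
R(M4) = exp(−0.000165 × 500) = 0.92081
Series (M1 and M2): 0.83318 × 0.87284 = 0.72723
Parallel ([0.72723], M3, and M4): 1 − (1 − 0.72723)(1 − 0.89987)(1 − 0.92081) = 0.998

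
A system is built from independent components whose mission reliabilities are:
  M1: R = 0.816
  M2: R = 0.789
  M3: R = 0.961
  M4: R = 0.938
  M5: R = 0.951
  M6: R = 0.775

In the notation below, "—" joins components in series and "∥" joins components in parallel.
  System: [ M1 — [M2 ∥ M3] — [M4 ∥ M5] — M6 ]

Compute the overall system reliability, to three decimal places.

0.625

Parallel (M2 and M3): 1 − (1 − 0.78900)(1 − 0.96100) = 0.99177
Parallel (M4 and M5): 1 − (1 − 0.93800)(1 − 0.95100) = 0.99696
Series (M1, [0.99177], [0.99696], and M6): 0.81600 × 0.99177 × 0.99696 × 0.77500 = 0.625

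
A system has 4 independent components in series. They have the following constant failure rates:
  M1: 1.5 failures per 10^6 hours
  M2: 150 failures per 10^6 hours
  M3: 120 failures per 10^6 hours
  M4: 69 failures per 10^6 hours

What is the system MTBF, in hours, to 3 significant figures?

Series of exponential components: λ_sys = Σ λ_i
λ_sys = 0.0000015 + 0.00015 + 0.00012 + 0.000069 = 3.4050e-04 /h
MTBF = 1 / λ_sys = 2940 h

2940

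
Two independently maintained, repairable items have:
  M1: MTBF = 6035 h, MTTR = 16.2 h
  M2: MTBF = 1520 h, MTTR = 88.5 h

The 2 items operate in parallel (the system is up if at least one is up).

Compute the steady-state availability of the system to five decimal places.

0.99985

A(M1) = MTBF/(MTBF+MTTR) = 6035/(6035+16.2) = 0.997323
A(M2) = MTBF/(MTBF+MTTR) = 1520/(1520+88.5) = 0.944980
Parallel availability: 1 − (1 − 0.997323)(1 − 0.944980) = 0.99985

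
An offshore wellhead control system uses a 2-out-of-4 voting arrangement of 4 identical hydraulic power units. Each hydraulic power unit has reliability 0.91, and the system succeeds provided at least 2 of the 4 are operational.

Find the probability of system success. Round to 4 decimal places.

0.9973

R = Σ_{i=2}^{4} C(4,i) p^i (1−p)^{4−i} with p = 0.91
C(4,2)·0.91^2·0.09^2 = 0.040246
C(4,3)·0.91^3·0.09^1 = 0.271286
C(4,4)·0.91^4·0.09^0 = 0.685750
Sum = 0.9973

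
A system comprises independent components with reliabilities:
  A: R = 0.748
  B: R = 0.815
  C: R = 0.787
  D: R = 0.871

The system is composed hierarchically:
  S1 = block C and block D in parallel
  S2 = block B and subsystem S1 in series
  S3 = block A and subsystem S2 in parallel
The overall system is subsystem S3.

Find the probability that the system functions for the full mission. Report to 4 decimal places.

Parallel (C and D): 1 − (1 − 0.787000)(1 − 0.871000) = 0.972523
Series (B and [0.972523]): 0.815000 × 0.972523 = 0.792606
Parallel (A and [0.792606]): 1 − (1 − 0.748000)(1 − 0.792606) = 0.9477

0.9477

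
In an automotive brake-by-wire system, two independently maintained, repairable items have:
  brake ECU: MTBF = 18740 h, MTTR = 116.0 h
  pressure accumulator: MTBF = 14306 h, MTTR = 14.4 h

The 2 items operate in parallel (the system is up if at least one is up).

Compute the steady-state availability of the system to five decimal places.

0.99999

A(brake ECU) = MTBF/(MTBF+MTTR) = 18740/(18740+116.0) = 0.993848
A(pressure accumulator) = MTBF/(MTBF+MTTR) = 14306/(14306+14.4) = 0.998994
Parallel availability: 1 − (1 − 0.993848)(1 − 0.998994) = 0.99999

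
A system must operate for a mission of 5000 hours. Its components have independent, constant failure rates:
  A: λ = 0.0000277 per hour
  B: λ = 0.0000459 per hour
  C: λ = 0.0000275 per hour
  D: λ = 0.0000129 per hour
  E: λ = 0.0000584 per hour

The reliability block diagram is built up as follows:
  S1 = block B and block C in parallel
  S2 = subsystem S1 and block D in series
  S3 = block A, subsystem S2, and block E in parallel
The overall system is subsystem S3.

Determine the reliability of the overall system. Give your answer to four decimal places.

R(A) = exp(−0.0000277 × 5000) = 0.870663
R(B) = exp(−0.0000459 × 5000) = 0.794931
R(C) = exp(−0.0000275 × 5000) = 0.871534
R(D) = exp(−0.0000129 × 5000) = 0.937536
R(E) = exp(−0.0000584 × 5000) = 0.746769
Parallel (B and C): 1 − (1 − 0.794931)(1 − 0.871534) = 0.973656
Series ([0.973656] and D): 0.973656 × 0.937536 = 0.912838
Parallel (A, [0.912838], and E): 1 − (1 − 0.870663)(1 − 0.912838)(1 − 0.746769) = 0.9971

0.9971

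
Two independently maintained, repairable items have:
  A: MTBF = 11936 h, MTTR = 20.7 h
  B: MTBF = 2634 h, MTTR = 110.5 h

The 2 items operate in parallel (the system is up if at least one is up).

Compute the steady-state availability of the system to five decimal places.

A(A) = MTBF/(MTBF+MTTR) = 11936/(11936+20.7) = 0.998269
A(B) = MTBF/(MTBF+MTTR) = 2634/(2634+110.5) = 0.959738
Parallel availability: 1 − (1 − 0.998269)(1 − 0.959738) = 0.99993

0.99993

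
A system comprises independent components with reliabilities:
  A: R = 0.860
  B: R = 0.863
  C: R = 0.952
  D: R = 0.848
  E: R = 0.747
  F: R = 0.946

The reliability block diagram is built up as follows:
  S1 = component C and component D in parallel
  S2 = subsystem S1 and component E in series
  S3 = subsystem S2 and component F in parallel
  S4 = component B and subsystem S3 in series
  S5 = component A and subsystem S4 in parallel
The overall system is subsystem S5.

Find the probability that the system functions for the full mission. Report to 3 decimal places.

Parallel (C and D): 1 − (1 − 0.95200)(1 − 0.84800) = 0.99270
Series ([0.99270] and E): 0.99270 × 0.74700 = 0.74155
Parallel ([0.74155] and F): 1 − (1 − 0.74155)(1 − 0.94600) = 0.98604
Series (B and [0.98604]): 0.86300 × 0.98604 = 0.85095
Parallel (A and [0.85095]): 1 − (1 − 0.86000)(1 − 0.85095) = 0.979

0.979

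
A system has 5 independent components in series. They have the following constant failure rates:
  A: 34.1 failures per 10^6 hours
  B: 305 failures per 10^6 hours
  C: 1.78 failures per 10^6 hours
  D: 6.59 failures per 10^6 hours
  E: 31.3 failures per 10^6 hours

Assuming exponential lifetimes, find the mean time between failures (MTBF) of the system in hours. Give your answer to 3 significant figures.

Series of exponential components: λ_sys = Σ λ_i
λ_sys = 0.0000341 + 0.000305 + 0.00000178 + 0.00000659 + 0.0000313 = 3.7877e-04 /h
MTBF = 1 / λ_sys = 2640 h

2640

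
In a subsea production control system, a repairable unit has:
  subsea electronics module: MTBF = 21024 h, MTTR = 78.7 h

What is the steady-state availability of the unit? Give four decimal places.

A(subsea electronics module) = MTBF/(MTBF+MTTR) = 21024/(21024+78.7) = 0.9963

0.9963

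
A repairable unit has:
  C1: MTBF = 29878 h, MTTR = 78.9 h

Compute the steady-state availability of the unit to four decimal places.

0.9974

A(C1) = MTBF/(MTBF+MTTR) = 29878/(29878+78.9) = 0.9974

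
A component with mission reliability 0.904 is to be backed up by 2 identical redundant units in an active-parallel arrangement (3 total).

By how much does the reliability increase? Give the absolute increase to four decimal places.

0.0951

R_before = 0.904
R_after = 1 − (1 − 0.904)^3 = 0.9991
ΔR = 0.9991 − 0.904 = 0.0951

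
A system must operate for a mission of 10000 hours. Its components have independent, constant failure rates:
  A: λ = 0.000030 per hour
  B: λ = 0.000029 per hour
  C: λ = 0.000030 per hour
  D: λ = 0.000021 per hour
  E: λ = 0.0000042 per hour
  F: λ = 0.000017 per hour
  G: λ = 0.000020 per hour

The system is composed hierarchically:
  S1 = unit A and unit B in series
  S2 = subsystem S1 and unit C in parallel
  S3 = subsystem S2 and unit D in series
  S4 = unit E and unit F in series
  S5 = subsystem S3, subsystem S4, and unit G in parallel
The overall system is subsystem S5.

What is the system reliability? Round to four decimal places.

0.9902

R(A) = exp(−0.000030 × 10000) = 0.740818
R(B) = exp(−0.000029 × 10000) = 0.748264
R(C) = exp(−0.000030 × 10000) = 0.740818
R(D) = exp(−0.000021 × 10000) = 0.810584
R(E) = exp(−0.0000042 × 10000) = 0.958870
R(F) = exp(−0.000017 × 10000) = 0.843665
R(G) = exp(−0.000020 × 10000) = 0.818731
Series (A and B): 0.740818 × 0.748264 = 0.554327
Parallel ([0.554327] and C): 1 − (1 − 0.554327)(1 − 0.740818) = 0.884490
Series ([0.884490] and D): 0.884490 × 0.810584 = 0.716953
Series (E and F): 0.958870 × 0.843665 = 0.808965
Parallel ([0.716953], [0.808965], and G): 1 − (1 − 0.716953)(1 − 0.808965)(1 − 0.818731) = 0.9902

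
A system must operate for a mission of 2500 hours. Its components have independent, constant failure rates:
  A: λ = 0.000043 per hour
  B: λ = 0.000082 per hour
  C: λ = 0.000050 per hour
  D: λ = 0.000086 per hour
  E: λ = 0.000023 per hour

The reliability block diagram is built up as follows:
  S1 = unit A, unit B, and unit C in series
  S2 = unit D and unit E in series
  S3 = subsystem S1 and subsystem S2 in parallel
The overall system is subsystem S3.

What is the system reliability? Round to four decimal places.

0.9155

R(A) = exp(−0.000043 × 2500) = 0.898077
R(B) = exp(−0.000082 × 2500) = 0.814647
R(C) = exp(−0.000050 × 2500) = 0.882497
R(D) = exp(−0.000086 × 2500) = 0.806541
R(E) = exp(−0.000023 × 2500) = 0.944122
Series (A, B, and C): 0.898077 × 0.814647 × 0.882497 = 0.645649
Series (D and E): 0.806541 × 0.944122 = 0.761473
Parallel ([0.645649] and [0.761473]): 1 − (1 − 0.645649)(1 − 0.761473) = 0.9155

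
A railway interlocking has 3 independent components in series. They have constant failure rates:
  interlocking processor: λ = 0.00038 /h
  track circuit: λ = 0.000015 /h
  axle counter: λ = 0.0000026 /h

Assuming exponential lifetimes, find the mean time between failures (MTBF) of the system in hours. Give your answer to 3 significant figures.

2520

Series of exponential components: λ_sys = Σ λ_i
λ_sys = 0.00038 + 0.000015 + 0.0000026 = 3.9760e-04 /h
MTBF = 1 / λ_sys = 2520 h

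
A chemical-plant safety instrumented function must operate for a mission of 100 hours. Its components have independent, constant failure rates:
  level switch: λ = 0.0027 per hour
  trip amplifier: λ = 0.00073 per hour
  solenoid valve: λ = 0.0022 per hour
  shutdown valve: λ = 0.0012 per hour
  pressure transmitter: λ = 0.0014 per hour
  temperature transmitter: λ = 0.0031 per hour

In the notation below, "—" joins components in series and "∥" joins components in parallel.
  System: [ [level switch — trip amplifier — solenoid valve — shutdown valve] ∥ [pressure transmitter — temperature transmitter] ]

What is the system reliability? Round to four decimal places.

R(level switch) = exp(−0.0027 × 100) = 0.763379
R(trip amplifier) = exp(−0.00073 × 100) = 0.929601
R(solenoid valve) = exp(−0.0022 × 100) = 0.802519
R(shutdown valve) = exp(−0.0012 × 100) = 0.886920
R(pressure transmitter) = exp(−0.0014 × 100) = 0.869358
R(temperature transmitter) = exp(−0.0031 × 100) = 0.733447
Series (level switch, trip amplifier, solenoid valve, and shutdown valve): 0.763379 × 0.929601 × 0.802519 × 0.886920 = 0.505099
Series (pressure transmitter and temperature transmitter): 0.869358 × 0.733447 = 0.637628
Parallel ([0.505099] and [0.637628]): 1 − (1 − 0.505099)(1 − 0.637628) = 0.8207

0.8207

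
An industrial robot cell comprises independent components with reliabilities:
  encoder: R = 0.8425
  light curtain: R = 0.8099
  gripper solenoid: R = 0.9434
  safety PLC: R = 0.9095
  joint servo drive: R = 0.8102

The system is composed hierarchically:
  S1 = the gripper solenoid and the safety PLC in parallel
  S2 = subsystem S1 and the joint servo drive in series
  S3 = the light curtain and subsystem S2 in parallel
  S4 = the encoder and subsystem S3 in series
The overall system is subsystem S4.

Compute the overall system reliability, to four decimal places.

0.8114

Parallel (gripper solenoid and safety PLC): 1 − (1 − 0.943400)(1 − 0.909500) = 0.994878
Series ([0.994878] and joint servo drive): 0.994878 × 0.810200 = 0.806050
Parallel (light curtain and [0.806050]): 1 − (1 − 0.809900)(1 − 0.806050) = 0.963130
Series (encoder and [0.963130]): 0.842500 × 0.963130 = 0.8114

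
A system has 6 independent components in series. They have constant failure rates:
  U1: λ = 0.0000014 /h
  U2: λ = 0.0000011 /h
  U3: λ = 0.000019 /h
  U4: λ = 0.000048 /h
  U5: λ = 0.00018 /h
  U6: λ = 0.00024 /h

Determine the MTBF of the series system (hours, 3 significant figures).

2040

Series of exponential components: λ_sys = Σ λ_i
λ_sys = 0.0000014 + 0.0000011 + 0.000019 + 0.000048 + 0.00018 + 0.00024 = 4.8950e-04 /h
MTBF = 1 / λ_sys = 2040 h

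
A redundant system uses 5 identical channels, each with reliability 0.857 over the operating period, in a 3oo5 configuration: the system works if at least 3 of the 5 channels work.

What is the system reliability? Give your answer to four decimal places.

0.9767

R = Σ_{i=3}^{5} C(5,i) p^i (1−p)^{5−i} with p = 0.857
C(5,3)·0.857^3·0.143^2 = 0.128711
C(5,4)·0.857^4·0.143^1 = 0.385682
C(5,5)·0.857^5·0.143^0 = 0.462279
Sum = 0.9767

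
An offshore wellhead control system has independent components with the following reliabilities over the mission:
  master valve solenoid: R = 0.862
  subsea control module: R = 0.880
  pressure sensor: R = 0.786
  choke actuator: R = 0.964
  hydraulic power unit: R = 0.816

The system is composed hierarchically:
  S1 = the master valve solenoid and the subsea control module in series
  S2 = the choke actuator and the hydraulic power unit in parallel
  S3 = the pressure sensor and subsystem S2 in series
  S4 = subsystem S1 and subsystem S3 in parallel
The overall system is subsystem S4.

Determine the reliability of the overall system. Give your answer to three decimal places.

Series (master valve solenoid and subsea control module): 0.86200 × 0.88000 = 0.75856
Parallel (choke actuator and hydraulic power unit): 1 − (1 − 0.96400)(1 − 0.81600) = 0.99338
Series (pressure sensor and [0.99338]): 0.78600 × 0.99338 = 0.78080
Parallel ([0.75856] and [0.78080]): 1 − (1 − 0.75856)(1 − 0.78080) = 0.947

0.947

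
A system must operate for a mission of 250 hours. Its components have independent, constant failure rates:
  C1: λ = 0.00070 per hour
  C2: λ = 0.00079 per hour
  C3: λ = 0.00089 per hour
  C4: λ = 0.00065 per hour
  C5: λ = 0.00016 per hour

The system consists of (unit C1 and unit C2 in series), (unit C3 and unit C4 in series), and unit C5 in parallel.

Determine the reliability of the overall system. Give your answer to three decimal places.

0.996

R(C1) = exp(−0.00070 × 250) = 0.83946
R(C2) = exp(−0.00079 × 250) = 0.82078
R(C3) = exp(−0.00089 × 250) = 0.80052
R(C4) = exp(−0.00065 × 250) = 0.85002
R(C5) = exp(−0.00016 × 250) = 0.96079
Series (C1 and C2): 0.83946 × 0.82078 = 0.68901
Series (C3 and C4): 0.80052 × 0.85002 = 0.68046
Parallel ([0.68901], [0.68046], and C5): 1 − (1 − 0.68901)(1 − 0.68046)(1 − 0.96079) = 0.996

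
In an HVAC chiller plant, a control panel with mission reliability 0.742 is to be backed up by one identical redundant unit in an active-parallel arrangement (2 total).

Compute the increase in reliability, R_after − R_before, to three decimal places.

R_before = 0.742
R_after = 1 − (1 − 0.742)^2 = 0.933
ΔR = 0.933 − 0.742 = 0.191

0.191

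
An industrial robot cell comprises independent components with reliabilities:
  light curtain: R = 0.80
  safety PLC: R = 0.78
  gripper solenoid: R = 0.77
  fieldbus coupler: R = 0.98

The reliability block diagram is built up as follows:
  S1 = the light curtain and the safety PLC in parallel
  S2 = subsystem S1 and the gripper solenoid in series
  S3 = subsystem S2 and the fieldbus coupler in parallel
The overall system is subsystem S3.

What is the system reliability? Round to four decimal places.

0.9947

Parallel (light curtain and safety PLC): 1 − (1 − 0.800000)(1 − 0.780000) = 0.956000
Series ([0.956000] and gripper solenoid): 0.956000 × 0.770000 = 0.736120
Parallel ([0.736120] and fieldbus coupler): 1 − (1 − 0.736120)(1 − 0.980000) = 0.9947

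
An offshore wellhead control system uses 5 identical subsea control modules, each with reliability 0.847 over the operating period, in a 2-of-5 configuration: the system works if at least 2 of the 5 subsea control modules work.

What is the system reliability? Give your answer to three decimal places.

R = Σ_{i=2}^{5} C(5,i) p^i (1−p)^{5−i} with p = 0.847
C(5,2)·0.847^2·0.153^3 = 0.02569
C(5,3)·0.847^3·0.153^2 = 0.14224
C(5,4)·0.847^4·0.153^1 = 0.39373
C(5,5)·0.847^5·0.153^0 = 0.43593
Sum = 0.998

0.998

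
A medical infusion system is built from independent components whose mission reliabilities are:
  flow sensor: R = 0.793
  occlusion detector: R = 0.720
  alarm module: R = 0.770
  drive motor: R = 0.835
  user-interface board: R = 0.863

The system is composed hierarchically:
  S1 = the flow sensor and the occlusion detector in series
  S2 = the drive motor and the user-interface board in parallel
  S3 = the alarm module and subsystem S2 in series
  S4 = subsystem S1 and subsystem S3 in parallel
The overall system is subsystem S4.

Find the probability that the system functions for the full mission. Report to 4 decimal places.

0.8939

Series (flow sensor and occlusion detector): 0.793000 × 0.720000 = 0.570960
Parallel (drive motor and user-interface board): 1 − (1 − 0.835000)(1 − 0.863000) = 0.977395
Series (alarm module and [0.977395]): 0.770000 × 0.977395 = 0.752594
Parallel ([0.570960] and [0.752594]): 1 − (1 − 0.570960)(1 − 0.752594) = 0.8939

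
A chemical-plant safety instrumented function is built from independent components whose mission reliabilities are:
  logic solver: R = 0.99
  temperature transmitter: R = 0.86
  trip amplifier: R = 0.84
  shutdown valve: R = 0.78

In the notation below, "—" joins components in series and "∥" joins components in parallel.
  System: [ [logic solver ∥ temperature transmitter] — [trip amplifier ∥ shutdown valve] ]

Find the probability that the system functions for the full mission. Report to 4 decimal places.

0.9634

Parallel (logic solver and temperature transmitter): 1 − (1 − 0.990000)(1 − 0.860000) = 0.998600
Parallel (trip amplifier and shutdown valve): 1 − (1 − 0.840000)(1 − 0.780000) = 0.964800
Series ([0.998600] and [0.964800]): 0.998600 × 0.964800 = 0.9634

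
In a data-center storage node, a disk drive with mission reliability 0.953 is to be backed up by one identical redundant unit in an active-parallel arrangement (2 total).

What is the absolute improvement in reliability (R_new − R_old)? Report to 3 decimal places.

0.045

R_before = 0.953
R_after = 1 − (1 − 0.953)^2 = 0.998
ΔR = 0.998 − 0.953 = 0.045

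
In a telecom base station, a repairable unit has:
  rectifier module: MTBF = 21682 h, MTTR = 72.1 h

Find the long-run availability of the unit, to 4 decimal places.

A(rectifier module) = MTBF/(MTBF+MTTR) = 21682/(21682+72.1) = 0.9967

0.9967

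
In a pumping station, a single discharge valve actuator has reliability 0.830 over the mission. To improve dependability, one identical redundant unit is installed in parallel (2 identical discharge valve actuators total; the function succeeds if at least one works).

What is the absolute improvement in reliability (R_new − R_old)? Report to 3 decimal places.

0.141

R_before = 0.830
R_after = 1 − (1 − 0.830)^2 = 0.971
ΔR = 0.971 − 0.830 = 0.141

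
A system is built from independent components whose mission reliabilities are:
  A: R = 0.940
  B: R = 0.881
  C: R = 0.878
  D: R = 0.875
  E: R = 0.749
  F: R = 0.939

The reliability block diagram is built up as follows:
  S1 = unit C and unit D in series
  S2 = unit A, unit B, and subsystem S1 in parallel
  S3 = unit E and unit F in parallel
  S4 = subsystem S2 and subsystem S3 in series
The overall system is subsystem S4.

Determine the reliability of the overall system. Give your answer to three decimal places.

0.983

Series (C and D): 0.87800 × 0.87500 = 0.76825
Parallel (A, B, and [0.76825]): 1 − (1 − 0.94000)(1 − 0.88100)(1 − 0.76825) = 0.99835
Parallel (E and F): 1 − (1 − 0.74900)(1 − 0.93900) = 0.98469
Series ([0.99835] and [0.98469]): 0.99835 × 0.98469 = 0.983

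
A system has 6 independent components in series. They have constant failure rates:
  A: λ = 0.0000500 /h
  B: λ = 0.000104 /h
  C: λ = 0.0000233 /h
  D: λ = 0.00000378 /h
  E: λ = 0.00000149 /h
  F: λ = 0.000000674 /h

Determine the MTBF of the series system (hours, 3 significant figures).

5460

Series of exponential components: λ_sys = Σ λ_i
λ_sys = 0.0000500 + 0.000104 + 0.0000233 + 0.00000378 + 0.00000149 + 0.000000674 = 1.8324e-04 /h
MTBF = 1 / λ_sys = 5460 h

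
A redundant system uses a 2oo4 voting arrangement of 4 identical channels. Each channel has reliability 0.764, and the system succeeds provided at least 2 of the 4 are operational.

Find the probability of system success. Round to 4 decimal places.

R = Σ_{i=2}^{4} C(4,i) p^i (1−p)^{4−i} with p = 0.764
C(4,2)·0.764^2·0.236^2 = 0.195057
C(4,3)·0.764^3·0.236^1 = 0.420971
C(4,4)·0.764^4·0.236^0 = 0.340701
Sum = 0.9567

0.9567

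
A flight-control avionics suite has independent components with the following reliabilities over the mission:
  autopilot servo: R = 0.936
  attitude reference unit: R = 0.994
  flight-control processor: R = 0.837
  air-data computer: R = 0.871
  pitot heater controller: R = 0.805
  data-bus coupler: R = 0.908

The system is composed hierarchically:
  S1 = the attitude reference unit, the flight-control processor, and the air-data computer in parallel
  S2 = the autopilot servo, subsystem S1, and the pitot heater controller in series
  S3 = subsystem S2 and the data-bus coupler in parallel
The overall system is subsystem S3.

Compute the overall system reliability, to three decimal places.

0.977

Parallel (attitude reference unit, flight-control processor, and air-data computer): 1 − (1 − 0.99400)(1 − 0.83700)(1 − 0.87100) = 0.99987
Series (autopilot servo, [0.99987], and pitot heater controller): 0.93600 × 0.99987 × 0.80500 = 0.75338
Parallel ([0.75338] and data-bus coupler): 1 − (1 − 0.75338)(1 − 0.90800) = 0.977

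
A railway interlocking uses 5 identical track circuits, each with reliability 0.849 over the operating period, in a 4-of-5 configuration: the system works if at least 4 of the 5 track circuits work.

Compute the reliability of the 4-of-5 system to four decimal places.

R = Σ_{i=4}^{5} C(5,i) p^i (1−p)^{5−i} with p = 0.849
C(5,4)·0.849^4·0.151^1 = 0.392263
C(5,5)·0.849^5·0.151^0 = 0.441101
Sum = 0.8334

0.8334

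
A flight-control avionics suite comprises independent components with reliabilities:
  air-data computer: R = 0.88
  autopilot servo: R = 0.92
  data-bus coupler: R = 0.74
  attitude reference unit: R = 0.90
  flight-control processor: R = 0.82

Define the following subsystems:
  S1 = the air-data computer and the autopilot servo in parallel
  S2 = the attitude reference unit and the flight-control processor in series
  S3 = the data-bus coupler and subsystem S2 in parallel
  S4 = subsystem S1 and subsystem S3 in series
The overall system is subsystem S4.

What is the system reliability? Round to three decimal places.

Parallel (air-data computer and autopilot servo): 1 − (1 − 0.88000)(1 − 0.92000) = 0.99040
Series (attitude reference unit and flight-control processor): 0.90000 × 0.82000 = 0.73800
Parallel (data-bus coupler and [0.73800]): 1 − (1 − 0.74000)(1 − 0.73800) = 0.93188
Series ([0.99040] and [0.93188]): 0.99040 × 0.93188 = 0.923

0.923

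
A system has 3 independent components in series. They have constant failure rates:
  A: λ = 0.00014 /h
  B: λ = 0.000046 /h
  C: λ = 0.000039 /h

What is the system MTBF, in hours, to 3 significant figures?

4440

Series of exponential components: λ_sys = Σ λ_i
λ_sys = 0.00014 + 0.000046 + 0.000039 = 2.2500e-04 /h
MTBF = 1 / λ_sys = 4440 h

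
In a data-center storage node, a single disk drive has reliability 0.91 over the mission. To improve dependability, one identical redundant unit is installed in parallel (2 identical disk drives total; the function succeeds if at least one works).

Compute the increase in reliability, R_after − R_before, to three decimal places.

0.082

R_before = 0.91
R_after = 1 − (1 − 0.91)^2 = 0.992
ΔR = 0.992 − 0.91 = 0.082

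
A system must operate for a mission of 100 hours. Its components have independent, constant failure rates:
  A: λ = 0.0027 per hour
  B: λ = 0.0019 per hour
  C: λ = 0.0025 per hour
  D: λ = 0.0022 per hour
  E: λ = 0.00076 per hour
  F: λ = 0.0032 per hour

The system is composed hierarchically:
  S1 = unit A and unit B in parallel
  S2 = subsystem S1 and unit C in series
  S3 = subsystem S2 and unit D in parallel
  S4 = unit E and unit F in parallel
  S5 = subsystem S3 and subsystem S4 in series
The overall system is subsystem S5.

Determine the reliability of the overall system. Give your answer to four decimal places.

R(A) = exp(−0.0027 × 100) = 0.763379
R(B) = exp(−0.0019 × 100) = 0.826959
R(C) = exp(−0.0025 × 100) = 0.778801
R(D) = exp(−0.0022 × 100) = 0.802519
R(E) = exp(−0.00076 × 100) = 0.926816
R(F) = exp(−0.0032 × 100) = 0.726149
Parallel (A and B): 1 − (1 − 0.763379)(1 − 0.826959) = 0.959055
Series ([0.959055] and C): 0.959055 × 0.778801 = 0.746913
Parallel ([0.746913] and D): 1 − (1 − 0.746913)(1 − 0.802519) = 0.950020
Parallel (E and F): 1 − (1 − 0.926816)(1 − 0.726149) = 0.979958
Series ([0.950020] and [0.979958]): 0.950020 × 0.979958 = 0.9310

0.9310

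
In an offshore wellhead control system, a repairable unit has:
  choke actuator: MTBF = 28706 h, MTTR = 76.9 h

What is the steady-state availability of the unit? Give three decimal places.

0.997

A(choke actuator) = MTBF/(MTBF+MTTR) = 28706/(28706+76.9) = 0.997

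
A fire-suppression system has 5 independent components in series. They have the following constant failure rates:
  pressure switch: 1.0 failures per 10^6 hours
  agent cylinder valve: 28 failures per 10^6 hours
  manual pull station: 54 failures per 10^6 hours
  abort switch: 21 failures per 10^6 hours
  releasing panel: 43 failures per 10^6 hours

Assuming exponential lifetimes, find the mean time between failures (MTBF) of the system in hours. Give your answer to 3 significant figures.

Series of exponential components: λ_sys = Σ λ_i
λ_sys = 0.0000010 + 0.000028 + 0.000054 + 0.000021 + 0.000043 = 1.4700e-04 /h
MTBF = 1 / λ_sys = 6800 h

6800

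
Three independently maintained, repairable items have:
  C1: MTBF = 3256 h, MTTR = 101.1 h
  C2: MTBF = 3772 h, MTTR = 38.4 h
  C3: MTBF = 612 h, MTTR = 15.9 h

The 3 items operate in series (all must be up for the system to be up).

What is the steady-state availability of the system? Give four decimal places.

0.9358

A(C1) = MTBF/(MTBF+MTTR) = 3256/(3256+101.1) = 0.969885
A(C2) = MTBF/(MTBF+MTTR) = 3772/(3772+38.4) = 0.989922
A(C3) = MTBF/(MTBF+MTTR) = 612/(612+15.9) = 0.974677
Series availability: 0.969885 × 0.989922 × 0.974677 = 0.9358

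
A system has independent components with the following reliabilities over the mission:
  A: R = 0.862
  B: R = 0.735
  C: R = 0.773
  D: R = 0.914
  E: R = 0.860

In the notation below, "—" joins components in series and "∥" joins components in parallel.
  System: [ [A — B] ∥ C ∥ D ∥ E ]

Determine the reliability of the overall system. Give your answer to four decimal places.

Series (A and B): 0.862000 × 0.735000 = 0.633570
Parallel ([0.633570], C, D, and E): 1 − (1 − 0.633570)(1 − 0.773000)(1 − 0.914000)(1 − 0.860000) = 0.9990

0.9990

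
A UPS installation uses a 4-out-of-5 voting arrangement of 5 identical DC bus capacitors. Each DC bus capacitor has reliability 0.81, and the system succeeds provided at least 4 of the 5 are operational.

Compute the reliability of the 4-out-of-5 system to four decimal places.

0.7576

R = Σ_{i=4}^{5} C(5,i) p^i (1−p)^{5−i} with p = 0.81
C(5,4)·0.81^4·0.19^1 = 0.408944
C(5,5)·0.81^5·0.19^0 = 0.348678
Sum = 0.7576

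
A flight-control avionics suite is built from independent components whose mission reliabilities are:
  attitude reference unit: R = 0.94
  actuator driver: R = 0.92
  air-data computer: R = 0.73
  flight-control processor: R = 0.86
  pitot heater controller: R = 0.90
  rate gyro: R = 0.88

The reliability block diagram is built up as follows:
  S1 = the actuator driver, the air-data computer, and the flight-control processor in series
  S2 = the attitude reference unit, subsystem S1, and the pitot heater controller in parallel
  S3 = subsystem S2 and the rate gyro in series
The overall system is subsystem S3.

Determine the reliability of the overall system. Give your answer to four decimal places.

0.8778

Series (actuator driver, air-data computer, and flight-control processor): 0.920000 × 0.730000 × 0.860000 = 0.577576
Parallel (attitude reference unit, [0.577576], and pitot heater controller): 1 − (1 − 0.940000)(1 − 0.577576)(1 − 0.900000) = 0.997465
Series ([0.997465] and rate gyro): 0.997465 × 0.880000 = 0.8778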